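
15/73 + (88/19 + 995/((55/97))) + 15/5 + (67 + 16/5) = 139819362/76285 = 1832.86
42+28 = 70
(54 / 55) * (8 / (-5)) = -432 / 275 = -1.57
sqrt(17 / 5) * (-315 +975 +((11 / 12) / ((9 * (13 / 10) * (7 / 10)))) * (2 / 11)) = 324334 * sqrt(85) / 2457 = 1217.02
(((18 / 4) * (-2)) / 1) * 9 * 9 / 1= -729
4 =4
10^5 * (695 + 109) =80400000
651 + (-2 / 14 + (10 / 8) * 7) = 18469 / 28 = 659.61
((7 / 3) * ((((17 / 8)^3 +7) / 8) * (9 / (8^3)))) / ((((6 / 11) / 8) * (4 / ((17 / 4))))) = 11122573 / 8388608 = 1.33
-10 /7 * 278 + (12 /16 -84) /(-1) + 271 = -1201 /28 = -42.89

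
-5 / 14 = -0.36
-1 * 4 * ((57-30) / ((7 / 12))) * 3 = -3888 / 7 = -555.43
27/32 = 0.84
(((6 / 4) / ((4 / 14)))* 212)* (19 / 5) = 21147 / 5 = 4229.40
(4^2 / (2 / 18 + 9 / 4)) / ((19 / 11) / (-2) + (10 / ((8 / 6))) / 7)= 2772 / 85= 32.61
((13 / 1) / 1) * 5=65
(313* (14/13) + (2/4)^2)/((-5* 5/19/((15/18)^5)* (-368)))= 4628875/16533504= 0.28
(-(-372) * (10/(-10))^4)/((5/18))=6696/5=1339.20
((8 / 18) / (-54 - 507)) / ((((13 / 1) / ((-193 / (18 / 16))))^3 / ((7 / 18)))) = 51531160576 / 72778896333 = 0.71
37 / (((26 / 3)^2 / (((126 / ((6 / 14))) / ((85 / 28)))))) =685314 / 14365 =47.71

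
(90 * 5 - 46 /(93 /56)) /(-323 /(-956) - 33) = -37545944 /2903925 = -12.93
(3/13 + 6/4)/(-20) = -9/104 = -0.09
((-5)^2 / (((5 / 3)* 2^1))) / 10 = 3 / 4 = 0.75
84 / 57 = 28 / 19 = 1.47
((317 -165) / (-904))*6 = -114 / 113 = -1.01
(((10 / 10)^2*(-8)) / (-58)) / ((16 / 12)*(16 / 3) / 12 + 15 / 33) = 1188 / 9019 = 0.13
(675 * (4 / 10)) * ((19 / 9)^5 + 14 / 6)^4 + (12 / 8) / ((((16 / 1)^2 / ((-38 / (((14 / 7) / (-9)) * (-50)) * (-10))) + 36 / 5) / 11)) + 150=11722600079042276761399440745445 / 11307529444734725779656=1036707455.54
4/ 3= 1.33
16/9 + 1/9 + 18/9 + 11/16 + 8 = 12.58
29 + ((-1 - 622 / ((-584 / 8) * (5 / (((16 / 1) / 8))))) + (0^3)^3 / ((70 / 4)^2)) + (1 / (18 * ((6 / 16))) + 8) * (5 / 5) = 389828 / 9855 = 39.56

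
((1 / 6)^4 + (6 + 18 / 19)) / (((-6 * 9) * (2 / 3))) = -171091 / 886464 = -0.19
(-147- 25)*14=-2408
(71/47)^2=5041/2209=2.28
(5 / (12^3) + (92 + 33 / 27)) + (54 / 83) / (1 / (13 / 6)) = 94.63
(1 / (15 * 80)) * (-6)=-1 / 200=-0.00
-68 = -68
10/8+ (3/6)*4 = 13/4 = 3.25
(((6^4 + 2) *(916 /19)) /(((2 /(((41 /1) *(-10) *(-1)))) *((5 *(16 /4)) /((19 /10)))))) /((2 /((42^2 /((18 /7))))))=2090057123 /5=418011424.60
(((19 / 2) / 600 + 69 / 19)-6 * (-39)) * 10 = 5418361 / 2280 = 2376.47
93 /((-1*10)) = -93 /10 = -9.30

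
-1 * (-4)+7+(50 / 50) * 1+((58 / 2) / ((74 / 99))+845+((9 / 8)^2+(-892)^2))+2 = 1886261333 / 2368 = 796563.06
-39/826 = -0.05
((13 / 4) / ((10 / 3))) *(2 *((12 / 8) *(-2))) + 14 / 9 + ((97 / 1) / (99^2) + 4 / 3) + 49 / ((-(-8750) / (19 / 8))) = -287944967 / 98010000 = -2.94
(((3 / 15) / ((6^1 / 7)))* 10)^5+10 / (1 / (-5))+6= 6115 / 243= 25.16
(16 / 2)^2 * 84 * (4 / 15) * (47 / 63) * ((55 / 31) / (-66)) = -24064 / 837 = -28.75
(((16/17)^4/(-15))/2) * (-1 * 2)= 65536/1252815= 0.05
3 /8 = 0.38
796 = 796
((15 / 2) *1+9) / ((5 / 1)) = 33 / 10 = 3.30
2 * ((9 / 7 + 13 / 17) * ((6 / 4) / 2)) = 366 / 119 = 3.08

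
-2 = -2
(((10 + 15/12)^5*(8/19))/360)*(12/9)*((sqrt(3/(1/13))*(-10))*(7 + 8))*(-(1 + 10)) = 1127671875*sqrt(39)/2432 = 2895686.10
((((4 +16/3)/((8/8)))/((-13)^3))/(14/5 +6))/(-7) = 0.00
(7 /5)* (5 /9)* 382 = 2674 /9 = 297.11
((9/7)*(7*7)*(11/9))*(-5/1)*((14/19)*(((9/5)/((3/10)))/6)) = -5390/19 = -283.68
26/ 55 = 0.47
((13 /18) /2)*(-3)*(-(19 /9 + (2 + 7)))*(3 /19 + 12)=25025 /171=146.35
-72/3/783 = -8/261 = -0.03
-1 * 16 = -16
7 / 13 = 0.54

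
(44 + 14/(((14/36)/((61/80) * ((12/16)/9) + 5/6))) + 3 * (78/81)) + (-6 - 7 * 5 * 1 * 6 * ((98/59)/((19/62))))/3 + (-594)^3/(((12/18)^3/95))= -54236896207524193/807120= -67198057547.23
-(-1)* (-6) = -6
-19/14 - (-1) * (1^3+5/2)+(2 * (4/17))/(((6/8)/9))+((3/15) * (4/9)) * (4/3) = 127049/16065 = 7.91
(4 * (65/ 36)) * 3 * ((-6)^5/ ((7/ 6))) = -1010880/ 7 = -144411.43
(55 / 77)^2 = 0.51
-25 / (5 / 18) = -90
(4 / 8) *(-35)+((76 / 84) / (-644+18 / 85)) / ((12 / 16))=-60337465 / 3447486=-17.50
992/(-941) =-1.05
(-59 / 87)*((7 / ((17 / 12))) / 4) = -413 / 493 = -0.84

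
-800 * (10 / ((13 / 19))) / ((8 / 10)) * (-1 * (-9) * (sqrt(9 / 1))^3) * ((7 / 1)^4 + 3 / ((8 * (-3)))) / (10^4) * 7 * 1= -620751033 / 104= -5968759.93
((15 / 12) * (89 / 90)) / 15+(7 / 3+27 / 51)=54073 / 18360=2.95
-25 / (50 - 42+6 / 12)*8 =-400 / 17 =-23.53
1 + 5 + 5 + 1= 12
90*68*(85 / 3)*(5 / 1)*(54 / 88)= 5852250 / 11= 532022.73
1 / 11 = 0.09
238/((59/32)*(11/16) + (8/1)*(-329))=-121856/1346935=-0.09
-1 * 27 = -27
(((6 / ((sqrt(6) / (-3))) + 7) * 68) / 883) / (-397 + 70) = -476 / 288741 + 68 * sqrt(6) / 96247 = 0.00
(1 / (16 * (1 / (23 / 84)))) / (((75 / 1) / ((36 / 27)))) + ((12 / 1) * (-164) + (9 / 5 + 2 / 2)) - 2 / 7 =-148590697 / 75600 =-1965.49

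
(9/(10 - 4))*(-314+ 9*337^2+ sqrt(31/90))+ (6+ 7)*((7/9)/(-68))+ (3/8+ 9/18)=sqrt(310)/20+ 1876038541/1224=1532712.11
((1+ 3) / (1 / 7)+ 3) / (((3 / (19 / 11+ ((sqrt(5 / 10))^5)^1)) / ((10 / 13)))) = 155*sqrt(2) / 156+ 5890 / 429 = 15.13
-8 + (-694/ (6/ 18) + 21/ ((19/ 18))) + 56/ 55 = -2162196/ 1045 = -2069.09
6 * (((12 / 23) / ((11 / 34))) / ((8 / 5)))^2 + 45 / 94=39554505 / 6016846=6.57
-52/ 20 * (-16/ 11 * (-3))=-624/ 55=-11.35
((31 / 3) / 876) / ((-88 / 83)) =-2573 / 231264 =-0.01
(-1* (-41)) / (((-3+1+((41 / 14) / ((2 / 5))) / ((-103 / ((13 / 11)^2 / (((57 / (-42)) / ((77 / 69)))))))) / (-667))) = 81240443922 / 5698937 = 14255.37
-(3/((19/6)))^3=-5832/6859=-0.85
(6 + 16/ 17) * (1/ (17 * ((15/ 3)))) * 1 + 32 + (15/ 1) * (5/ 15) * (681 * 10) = 49248608/ 1445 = 34082.08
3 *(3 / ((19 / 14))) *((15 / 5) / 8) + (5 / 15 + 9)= 11.82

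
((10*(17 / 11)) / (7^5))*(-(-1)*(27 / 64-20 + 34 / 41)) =-4181745 / 242558624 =-0.02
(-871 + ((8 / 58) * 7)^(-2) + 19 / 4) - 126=-777083 / 784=-991.18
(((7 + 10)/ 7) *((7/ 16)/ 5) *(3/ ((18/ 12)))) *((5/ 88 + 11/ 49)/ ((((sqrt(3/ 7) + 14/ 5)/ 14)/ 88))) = 144347/ 2594 - 103105 *sqrt(21)/ 36316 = 42.64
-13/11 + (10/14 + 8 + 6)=1042/77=13.53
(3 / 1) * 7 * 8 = 168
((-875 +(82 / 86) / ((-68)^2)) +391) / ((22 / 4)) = -96234647 / 1093576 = -88.00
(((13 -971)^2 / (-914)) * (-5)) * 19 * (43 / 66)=937266485 / 15081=62148.83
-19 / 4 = -4.75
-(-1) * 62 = 62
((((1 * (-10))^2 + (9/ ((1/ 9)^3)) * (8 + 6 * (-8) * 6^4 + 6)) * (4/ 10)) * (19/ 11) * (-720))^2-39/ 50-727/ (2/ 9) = 124643325459097761684718953/ 3025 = 41204405110445541052799.65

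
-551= -551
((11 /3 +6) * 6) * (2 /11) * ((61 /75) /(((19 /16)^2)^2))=463732736 /107514825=4.31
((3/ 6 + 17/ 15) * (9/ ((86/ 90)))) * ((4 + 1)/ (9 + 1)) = 1323/ 172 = 7.69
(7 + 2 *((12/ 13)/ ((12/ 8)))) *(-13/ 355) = -107/ 355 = -0.30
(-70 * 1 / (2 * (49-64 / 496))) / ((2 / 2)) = -0.72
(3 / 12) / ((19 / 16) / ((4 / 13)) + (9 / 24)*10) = 16 / 487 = 0.03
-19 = -19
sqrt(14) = 3.74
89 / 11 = 8.09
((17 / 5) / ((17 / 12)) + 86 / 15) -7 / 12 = 151 / 20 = 7.55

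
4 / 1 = 4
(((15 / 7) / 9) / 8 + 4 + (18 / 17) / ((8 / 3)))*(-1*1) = -12643 / 2856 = -4.43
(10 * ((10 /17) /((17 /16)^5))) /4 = 26214400 /24137569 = 1.09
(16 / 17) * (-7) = -112 / 17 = -6.59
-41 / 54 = -0.76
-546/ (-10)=273/ 5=54.60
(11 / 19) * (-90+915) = 9075 / 19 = 477.63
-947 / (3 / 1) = -947 / 3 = -315.67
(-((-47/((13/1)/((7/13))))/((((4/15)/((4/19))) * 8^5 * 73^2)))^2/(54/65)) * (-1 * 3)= 13530125/48368048453021289414656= 0.00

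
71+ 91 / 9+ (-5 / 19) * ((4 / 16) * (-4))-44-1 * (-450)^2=-34621109 / 171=-202462.63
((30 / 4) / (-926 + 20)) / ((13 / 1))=-5 / 7852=-0.00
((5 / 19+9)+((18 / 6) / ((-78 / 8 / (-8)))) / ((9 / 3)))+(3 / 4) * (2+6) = 11918 / 741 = 16.08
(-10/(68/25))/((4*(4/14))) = -875/272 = -3.22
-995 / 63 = -15.79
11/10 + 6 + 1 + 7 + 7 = 221/10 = 22.10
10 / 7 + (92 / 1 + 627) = 5043 / 7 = 720.43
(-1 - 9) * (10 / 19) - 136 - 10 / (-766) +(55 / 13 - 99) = -22327665 / 94601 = -236.02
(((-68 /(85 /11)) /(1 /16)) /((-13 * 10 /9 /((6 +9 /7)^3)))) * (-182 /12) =-57175.29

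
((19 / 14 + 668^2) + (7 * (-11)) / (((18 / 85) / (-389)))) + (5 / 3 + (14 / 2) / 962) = 35616434281 / 60606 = 587671.75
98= 98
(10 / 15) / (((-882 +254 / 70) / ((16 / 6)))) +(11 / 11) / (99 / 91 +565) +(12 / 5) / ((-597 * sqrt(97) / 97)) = -4 * sqrt(97) / 995 - 3669323 / 14253254118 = -0.04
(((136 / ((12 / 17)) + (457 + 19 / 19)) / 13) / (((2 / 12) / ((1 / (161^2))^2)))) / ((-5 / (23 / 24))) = -488 / 5696528565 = -0.00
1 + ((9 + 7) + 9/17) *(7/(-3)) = -1916/51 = -37.57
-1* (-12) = 12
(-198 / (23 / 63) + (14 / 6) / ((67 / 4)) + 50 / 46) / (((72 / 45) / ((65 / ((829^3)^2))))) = -0.00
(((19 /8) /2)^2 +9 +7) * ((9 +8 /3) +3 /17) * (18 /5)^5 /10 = 12467.57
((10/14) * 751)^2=14100025/49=287755.61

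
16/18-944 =-943.11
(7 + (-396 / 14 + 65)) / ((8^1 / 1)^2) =153 / 224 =0.68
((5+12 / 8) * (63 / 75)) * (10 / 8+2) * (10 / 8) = 3549 / 160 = 22.18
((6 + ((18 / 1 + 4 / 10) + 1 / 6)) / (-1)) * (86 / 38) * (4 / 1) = -63382 / 285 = -222.39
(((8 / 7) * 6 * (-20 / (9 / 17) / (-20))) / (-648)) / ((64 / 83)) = -1411 / 54432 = -0.03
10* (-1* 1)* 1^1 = -10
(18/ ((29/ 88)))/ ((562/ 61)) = 48312/ 8149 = 5.93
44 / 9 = 4.89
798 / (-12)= -133 / 2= -66.50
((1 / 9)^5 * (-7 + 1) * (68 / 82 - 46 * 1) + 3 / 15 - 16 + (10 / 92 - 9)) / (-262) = 4582118117 / 48630000780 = 0.09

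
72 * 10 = 720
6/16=3/8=0.38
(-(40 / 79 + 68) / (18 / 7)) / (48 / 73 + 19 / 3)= -460922 / 120949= -3.81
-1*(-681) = 681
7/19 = 0.37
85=85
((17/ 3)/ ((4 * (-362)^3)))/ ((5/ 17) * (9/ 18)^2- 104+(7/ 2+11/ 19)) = 5491/ 18358905077352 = 0.00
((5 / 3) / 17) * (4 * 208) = 4160 / 51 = 81.57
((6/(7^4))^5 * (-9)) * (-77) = 769824/11398895185373143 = 0.00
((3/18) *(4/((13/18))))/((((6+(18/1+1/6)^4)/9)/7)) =979776/1835157181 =0.00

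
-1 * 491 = -491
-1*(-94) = 94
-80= -80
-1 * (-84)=84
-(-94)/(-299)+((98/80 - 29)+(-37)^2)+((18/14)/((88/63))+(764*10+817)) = 161141777/16445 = 9798.83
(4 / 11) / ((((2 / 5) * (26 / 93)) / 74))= 34410 / 143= 240.63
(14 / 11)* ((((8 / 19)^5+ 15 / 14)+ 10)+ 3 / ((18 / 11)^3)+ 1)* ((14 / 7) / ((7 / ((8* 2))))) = 74.29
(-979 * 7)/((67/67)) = -6853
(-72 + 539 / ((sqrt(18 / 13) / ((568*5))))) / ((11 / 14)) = -1008 / 11 + 974120*sqrt(26) / 3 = 1655593.99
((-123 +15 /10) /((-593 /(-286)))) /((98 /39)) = -1355211 /58114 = -23.32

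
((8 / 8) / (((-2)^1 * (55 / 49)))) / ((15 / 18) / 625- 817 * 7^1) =3675 / 47181739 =0.00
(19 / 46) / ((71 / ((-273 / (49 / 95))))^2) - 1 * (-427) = 5112564253 / 11362414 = 449.95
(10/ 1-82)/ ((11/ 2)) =-144/ 11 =-13.09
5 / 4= 1.25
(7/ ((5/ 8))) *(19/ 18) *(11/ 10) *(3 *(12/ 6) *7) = 40964/ 75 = 546.19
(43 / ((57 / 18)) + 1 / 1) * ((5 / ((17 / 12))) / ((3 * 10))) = 554 / 323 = 1.72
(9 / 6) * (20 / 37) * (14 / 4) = 105 / 37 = 2.84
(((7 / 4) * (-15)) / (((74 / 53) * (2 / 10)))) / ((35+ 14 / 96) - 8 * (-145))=-0.08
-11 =-11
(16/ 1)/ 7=16/ 7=2.29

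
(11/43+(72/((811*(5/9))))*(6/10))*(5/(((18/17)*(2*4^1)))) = 5212489/25108560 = 0.21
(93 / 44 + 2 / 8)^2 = 676 / 121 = 5.59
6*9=54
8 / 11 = 0.73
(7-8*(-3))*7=217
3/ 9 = 1/ 3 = 0.33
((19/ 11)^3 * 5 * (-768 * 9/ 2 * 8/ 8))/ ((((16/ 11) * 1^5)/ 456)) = -3377920320/ 121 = -27916696.86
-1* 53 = -53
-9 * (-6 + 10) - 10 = -46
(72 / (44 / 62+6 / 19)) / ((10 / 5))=5301 / 151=35.11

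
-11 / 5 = -2.20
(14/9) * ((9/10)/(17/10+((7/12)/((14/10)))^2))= 0.75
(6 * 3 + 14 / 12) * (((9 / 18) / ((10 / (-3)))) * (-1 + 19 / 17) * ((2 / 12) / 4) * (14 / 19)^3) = -7889 / 1399236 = -0.01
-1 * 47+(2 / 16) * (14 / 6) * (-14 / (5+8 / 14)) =-22339 / 468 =-47.73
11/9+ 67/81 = 166/81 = 2.05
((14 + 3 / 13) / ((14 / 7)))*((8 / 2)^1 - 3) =185 / 26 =7.12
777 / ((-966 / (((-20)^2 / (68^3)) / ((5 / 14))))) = -0.00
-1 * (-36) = 36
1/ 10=0.10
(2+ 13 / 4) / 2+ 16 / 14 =211 / 56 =3.77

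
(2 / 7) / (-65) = -0.00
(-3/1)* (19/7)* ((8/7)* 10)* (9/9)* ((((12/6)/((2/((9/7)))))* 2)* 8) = -656640/343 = -1914.40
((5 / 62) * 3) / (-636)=-5 / 13144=-0.00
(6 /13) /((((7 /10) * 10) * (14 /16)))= 48 /637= 0.08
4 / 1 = 4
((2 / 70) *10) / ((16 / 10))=5 / 28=0.18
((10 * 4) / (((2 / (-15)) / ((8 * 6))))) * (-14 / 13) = 201600 / 13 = 15507.69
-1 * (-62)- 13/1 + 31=80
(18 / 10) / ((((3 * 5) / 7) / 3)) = 63 / 25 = 2.52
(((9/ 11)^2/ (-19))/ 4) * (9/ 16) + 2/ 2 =146407/ 147136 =1.00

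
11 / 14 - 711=-9943 / 14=-710.21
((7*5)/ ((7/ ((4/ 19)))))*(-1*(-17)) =340/ 19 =17.89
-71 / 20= -3.55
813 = 813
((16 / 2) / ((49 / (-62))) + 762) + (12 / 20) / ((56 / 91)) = 1475591 / 1960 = 752.85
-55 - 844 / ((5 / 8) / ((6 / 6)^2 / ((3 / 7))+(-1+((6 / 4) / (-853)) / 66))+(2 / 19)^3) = -358274701305 / 193554391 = -1851.03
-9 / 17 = -0.53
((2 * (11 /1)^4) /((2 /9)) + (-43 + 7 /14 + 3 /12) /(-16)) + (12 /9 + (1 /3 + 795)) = 132568.31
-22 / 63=-0.35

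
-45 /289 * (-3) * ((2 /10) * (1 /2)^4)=27 /4624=0.01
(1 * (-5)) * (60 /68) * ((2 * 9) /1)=-1350 /17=-79.41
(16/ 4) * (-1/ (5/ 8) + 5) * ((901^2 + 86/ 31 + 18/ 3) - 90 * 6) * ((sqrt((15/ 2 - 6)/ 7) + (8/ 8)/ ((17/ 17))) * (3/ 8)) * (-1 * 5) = -30263775.00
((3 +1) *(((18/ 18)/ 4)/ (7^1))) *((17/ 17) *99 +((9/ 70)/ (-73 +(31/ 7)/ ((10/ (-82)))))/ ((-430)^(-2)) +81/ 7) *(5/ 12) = -6.36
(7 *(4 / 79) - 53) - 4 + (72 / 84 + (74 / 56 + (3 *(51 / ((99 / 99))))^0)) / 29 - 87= -143.54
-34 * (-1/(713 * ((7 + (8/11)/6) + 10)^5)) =1330603362/41051758838778125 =0.00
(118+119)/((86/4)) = 474/43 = 11.02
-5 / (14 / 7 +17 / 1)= -0.26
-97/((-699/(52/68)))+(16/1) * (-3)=-569123/11883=-47.89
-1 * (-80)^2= -6400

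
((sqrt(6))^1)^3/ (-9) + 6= 4.37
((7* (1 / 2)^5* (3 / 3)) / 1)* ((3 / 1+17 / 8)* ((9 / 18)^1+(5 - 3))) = 1435 / 512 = 2.80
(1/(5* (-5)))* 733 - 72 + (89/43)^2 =-4485492/46225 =-97.04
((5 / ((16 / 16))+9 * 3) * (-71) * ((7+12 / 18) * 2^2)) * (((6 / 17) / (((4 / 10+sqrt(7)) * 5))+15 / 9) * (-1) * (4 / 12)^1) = 2090240 * sqrt(7) / 8721+37415296 / 969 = 39246.41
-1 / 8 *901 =-901 / 8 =-112.62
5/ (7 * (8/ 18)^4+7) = 32805/ 47719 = 0.69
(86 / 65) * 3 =258 / 65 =3.97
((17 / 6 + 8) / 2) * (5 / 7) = 325 / 84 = 3.87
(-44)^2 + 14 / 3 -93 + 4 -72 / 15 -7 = 27598 / 15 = 1839.87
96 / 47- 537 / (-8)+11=30143 / 376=80.17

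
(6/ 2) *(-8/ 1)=-24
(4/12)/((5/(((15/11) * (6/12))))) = 1/22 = 0.05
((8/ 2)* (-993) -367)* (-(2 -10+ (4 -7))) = -47729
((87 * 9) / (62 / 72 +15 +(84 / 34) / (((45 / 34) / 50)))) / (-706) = -14094 / 1387643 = -0.01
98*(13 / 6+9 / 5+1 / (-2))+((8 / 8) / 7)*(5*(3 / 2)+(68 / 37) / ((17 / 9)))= 2649133 / 7770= 340.94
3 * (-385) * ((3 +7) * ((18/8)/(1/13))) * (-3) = 2027025/2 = 1013512.50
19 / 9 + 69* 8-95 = 4132 / 9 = 459.11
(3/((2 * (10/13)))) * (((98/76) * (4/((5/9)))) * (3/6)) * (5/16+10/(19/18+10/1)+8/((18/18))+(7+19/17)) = 16137666909/102843200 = 156.92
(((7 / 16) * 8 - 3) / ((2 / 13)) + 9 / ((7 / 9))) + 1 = 443 / 28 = 15.82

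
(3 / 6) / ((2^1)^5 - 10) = 1 / 44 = 0.02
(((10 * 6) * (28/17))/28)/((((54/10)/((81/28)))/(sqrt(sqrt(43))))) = 4.84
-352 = -352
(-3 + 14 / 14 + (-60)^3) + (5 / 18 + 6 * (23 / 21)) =-27215389 / 126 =-215995.15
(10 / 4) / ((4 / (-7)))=-35 / 8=-4.38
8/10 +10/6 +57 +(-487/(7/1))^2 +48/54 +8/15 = 2161373/441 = 4901.07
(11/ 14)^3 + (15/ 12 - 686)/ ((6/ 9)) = -704275/ 686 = -1026.64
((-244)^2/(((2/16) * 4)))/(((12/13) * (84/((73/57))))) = 7062458/3591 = 1966.71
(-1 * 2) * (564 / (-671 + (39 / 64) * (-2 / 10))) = 360960 / 214759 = 1.68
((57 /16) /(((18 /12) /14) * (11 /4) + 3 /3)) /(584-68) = 133 /24940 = 0.01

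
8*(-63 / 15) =-168 / 5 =-33.60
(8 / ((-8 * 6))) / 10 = -1 / 60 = -0.02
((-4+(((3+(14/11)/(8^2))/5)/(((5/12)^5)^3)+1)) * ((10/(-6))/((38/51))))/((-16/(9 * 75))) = 234914805801453731733/8164062500000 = 28774253.72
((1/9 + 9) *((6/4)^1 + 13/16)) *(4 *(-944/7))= -716024/63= -11365.46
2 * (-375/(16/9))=-3375/8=-421.88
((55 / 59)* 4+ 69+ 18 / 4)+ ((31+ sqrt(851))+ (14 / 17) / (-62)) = sqrt(851)+ 6729491 / 62186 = 137.39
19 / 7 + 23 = 180 / 7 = 25.71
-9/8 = -1.12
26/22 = 13/11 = 1.18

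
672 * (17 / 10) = 5712 / 5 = 1142.40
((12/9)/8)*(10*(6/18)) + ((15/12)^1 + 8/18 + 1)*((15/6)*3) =1495/72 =20.76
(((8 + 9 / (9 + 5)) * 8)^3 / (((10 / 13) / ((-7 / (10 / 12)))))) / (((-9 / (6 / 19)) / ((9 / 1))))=26530897536 / 23275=1139888.19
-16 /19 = -0.84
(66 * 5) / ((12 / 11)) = 605 / 2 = 302.50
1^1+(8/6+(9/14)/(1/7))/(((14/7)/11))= 397/12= 33.08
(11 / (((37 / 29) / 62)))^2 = 391169284 / 1369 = 285733.59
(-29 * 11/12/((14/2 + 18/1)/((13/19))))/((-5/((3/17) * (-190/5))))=-4147/4250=-0.98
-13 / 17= -0.76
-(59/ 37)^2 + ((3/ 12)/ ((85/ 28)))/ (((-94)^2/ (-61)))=-2615024423/ 1028201140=-2.54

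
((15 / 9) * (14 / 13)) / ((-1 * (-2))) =35 / 39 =0.90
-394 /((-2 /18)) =3546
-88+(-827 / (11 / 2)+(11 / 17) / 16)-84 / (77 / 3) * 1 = -722855 / 2992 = -241.60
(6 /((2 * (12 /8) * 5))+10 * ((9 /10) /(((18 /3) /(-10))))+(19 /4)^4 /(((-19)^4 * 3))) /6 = -2.43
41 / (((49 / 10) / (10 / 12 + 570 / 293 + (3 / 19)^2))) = 364757935 / 15548631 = 23.46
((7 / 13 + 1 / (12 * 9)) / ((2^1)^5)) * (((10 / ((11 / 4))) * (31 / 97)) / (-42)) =-119195 / 251675424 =-0.00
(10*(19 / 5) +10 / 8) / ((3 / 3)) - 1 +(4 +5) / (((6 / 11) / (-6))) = -243 / 4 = -60.75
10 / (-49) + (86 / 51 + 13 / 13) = 6203 / 2499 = 2.48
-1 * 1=-1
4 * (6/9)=8/3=2.67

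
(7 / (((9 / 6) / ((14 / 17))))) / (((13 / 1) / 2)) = 392 / 663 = 0.59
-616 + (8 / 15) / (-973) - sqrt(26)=-8990528 / 14595 - sqrt(26)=-621.10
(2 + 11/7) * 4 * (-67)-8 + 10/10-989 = -13672/7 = -1953.14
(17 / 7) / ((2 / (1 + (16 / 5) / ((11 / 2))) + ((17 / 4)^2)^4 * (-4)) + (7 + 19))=-24231936 / 4247964241633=-0.00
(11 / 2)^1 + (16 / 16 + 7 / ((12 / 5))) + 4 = 13.42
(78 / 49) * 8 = 624 / 49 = 12.73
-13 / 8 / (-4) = 13 / 32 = 0.41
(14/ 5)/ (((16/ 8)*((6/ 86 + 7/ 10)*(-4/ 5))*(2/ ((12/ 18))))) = -1505/ 1986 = -0.76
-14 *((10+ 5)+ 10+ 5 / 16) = -2835 / 8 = -354.38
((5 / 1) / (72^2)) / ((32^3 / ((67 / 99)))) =335 / 16817061888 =0.00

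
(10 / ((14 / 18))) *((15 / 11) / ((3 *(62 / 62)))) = 450 / 77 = 5.84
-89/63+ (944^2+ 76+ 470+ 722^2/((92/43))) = 1645084760/1449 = 1135324.20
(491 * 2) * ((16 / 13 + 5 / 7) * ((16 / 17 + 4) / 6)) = 347628 / 221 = 1572.98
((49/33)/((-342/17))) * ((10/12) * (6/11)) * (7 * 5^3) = -29.36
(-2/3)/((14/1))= -1/21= -0.05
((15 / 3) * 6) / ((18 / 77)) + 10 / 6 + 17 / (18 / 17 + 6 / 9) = 12307 / 88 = 139.85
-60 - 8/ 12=-182/ 3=-60.67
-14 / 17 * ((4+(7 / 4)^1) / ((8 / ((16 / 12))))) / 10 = -161 / 2040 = -0.08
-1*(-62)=62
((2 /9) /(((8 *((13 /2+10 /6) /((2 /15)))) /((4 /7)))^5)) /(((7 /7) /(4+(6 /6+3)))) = 512 /133525167467146875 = 0.00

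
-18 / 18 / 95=-1 / 95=-0.01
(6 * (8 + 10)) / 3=36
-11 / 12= -0.92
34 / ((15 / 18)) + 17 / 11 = 2329 / 55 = 42.35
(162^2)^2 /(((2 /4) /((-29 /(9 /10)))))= -44385952320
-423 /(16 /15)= -6345 /16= -396.56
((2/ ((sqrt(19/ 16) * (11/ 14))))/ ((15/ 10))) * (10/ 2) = 1120 * sqrt(19)/ 627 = 7.79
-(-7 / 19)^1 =7 / 19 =0.37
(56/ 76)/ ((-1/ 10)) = -140/ 19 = -7.37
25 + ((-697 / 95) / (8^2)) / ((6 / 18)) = 149909 / 6080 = 24.66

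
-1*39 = -39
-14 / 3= -4.67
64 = 64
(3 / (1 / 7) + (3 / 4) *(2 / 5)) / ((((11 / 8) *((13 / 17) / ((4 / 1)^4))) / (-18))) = -66742272 / 715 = -93345.83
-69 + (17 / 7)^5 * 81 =6773.89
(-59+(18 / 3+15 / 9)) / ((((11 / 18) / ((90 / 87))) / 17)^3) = -3610229616000 / 2951069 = -1223363.34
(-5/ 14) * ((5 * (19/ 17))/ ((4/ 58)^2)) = -399475/ 952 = -419.62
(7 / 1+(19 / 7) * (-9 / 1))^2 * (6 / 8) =11163 / 49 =227.82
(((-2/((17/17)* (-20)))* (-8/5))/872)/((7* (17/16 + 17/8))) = -8/972825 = -0.00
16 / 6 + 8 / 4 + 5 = 29 / 3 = 9.67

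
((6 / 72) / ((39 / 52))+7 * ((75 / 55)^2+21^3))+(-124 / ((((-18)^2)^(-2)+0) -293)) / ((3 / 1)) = 2171852426462045 / 33495426063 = 64840.27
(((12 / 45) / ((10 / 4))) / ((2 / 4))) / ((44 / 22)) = 8 / 75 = 0.11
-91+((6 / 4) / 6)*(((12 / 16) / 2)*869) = -305 / 32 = -9.53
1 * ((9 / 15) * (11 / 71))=33 / 355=0.09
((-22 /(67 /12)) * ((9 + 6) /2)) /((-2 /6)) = 5940 /67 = 88.66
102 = 102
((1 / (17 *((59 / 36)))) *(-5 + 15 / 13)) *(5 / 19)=-9000 / 247741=-0.04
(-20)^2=400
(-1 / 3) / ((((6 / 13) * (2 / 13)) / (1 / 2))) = -169 / 72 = -2.35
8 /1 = 8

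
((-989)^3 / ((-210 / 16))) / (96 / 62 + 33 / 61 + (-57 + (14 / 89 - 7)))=-1302448012248248 / 1091267415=-1193518.65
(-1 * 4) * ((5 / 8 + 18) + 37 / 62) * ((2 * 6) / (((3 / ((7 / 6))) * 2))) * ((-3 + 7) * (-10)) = 222460 / 31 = 7176.13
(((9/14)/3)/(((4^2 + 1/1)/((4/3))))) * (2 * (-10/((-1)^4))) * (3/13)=-0.08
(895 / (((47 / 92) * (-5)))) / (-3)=16468 / 141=116.79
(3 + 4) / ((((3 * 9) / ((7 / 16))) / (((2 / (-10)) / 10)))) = -0.00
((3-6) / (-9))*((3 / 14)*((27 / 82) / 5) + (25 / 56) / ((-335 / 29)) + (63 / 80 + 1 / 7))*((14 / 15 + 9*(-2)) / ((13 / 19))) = -84721456 / 11248965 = -7.53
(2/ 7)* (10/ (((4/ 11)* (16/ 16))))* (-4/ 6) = -110/ 21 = -5.24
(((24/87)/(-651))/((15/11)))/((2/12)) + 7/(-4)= -661469/377580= -1.75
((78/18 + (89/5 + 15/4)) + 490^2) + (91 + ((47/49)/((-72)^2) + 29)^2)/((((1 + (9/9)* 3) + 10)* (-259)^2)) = 72754304136914685764261/302984013327851520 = 240125.88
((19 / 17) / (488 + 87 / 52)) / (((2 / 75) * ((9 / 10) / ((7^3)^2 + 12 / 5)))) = 14529947900 / 1298613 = 11188.82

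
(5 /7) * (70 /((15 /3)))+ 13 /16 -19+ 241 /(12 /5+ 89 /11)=136493 /9232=14.78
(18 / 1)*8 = 144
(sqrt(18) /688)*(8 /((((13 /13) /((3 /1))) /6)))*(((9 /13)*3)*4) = 2916*sqrt(2) /559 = 7.38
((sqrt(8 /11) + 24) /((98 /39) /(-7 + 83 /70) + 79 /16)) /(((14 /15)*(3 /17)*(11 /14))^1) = 42.63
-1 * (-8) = 8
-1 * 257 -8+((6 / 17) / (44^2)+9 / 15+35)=-18875017 / 82280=-229.40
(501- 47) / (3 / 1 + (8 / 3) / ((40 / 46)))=6810 / 91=74.84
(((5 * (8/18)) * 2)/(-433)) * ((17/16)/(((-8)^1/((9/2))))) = 85/13856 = 0.01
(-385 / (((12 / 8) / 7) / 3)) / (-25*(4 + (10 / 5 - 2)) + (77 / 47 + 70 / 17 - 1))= 430661 / 7610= 56.59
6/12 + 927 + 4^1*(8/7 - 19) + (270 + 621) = 24459/14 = 1747.07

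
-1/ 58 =-0.02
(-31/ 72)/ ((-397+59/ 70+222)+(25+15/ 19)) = 20615/ 7103844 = 0.00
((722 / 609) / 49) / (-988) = -19 / 775866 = -0.00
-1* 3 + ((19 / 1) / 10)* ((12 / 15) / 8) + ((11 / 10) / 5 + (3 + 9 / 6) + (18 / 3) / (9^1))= 773 / 300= 2.58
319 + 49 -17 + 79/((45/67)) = 21088/45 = 468.62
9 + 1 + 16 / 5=66 / 5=13.20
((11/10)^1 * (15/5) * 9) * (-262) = -38907/5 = -7781.40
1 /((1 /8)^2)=64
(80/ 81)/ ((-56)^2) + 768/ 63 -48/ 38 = 10.93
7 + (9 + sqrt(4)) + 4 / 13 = 238 / 13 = 18.31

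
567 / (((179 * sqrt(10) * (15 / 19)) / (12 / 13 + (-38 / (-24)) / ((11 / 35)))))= 12244113 * sqrt(10) / 5119400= 7.56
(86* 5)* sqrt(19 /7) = 708.43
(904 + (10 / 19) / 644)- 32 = 5334901 / 6118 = 872.00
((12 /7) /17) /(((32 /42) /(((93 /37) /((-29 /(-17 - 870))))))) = 10.18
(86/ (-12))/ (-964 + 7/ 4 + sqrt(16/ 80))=344 * sqrt(5)/ 222221967 + 551690/ 74073989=0.01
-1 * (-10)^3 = 1000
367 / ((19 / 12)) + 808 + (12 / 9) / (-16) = 237053 / 228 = 1039.71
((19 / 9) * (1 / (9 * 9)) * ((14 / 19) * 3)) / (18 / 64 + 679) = 448 / 5282091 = 0.00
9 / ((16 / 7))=63 / 16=3.94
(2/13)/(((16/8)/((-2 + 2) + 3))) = 3/13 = 0.23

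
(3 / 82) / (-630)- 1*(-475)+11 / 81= 475.14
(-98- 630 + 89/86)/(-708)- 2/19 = 1066085/1156872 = 0.92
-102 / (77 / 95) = -9690 / 77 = -125.84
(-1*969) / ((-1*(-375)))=-323 / 125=-2.58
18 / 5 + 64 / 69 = 1562 / 345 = 4.53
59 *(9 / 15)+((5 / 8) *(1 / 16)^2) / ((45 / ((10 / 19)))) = 30993433 / 875520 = 35.40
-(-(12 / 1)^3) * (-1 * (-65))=112320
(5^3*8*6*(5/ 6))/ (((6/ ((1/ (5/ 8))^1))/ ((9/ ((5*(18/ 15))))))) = 2000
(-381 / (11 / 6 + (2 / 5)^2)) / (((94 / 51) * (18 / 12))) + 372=4256166 / 14053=302.87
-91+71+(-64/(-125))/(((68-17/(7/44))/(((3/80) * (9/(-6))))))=-1699937/85000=-20.00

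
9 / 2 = 4.50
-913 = -913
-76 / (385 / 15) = -228 / 77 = -2.96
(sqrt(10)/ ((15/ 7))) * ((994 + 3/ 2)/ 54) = 13937 * sqrt(10)/ 1620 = 27.21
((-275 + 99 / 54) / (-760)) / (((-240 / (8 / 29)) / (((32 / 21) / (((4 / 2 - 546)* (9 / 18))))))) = 1639 / 708145200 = 0.00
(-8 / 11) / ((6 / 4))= -16 / 33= -0.48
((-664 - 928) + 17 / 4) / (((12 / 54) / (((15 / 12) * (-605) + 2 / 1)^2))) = -4064669819.93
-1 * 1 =-1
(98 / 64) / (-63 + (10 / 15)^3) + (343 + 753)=59375573 / 54176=1095.98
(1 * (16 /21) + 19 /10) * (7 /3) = 559 /90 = 6.21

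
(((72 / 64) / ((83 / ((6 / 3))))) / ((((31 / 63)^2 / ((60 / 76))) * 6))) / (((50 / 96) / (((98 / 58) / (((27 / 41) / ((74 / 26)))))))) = 590055354 / 2856711845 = 0.21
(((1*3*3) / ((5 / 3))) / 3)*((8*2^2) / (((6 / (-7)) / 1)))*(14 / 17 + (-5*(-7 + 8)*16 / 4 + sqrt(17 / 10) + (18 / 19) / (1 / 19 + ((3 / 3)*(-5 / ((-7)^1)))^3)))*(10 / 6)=4860240 / 2567 - 56*sqrt(170) / 5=1747.32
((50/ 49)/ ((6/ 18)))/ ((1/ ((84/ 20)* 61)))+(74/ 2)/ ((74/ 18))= 5553/ 7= 793.29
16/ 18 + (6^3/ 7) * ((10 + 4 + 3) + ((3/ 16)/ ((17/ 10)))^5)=192524251868413/ 366391259136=525.46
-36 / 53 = -0.68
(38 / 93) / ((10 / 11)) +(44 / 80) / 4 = 4367 / 7440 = 0.59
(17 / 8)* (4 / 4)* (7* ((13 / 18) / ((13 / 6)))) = 4.96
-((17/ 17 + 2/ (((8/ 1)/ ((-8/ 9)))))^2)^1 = -49/ 81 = -0.60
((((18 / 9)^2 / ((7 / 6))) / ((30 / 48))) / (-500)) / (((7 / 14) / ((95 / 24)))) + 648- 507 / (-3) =714799 / 875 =816.91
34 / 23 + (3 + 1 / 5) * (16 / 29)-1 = 2.24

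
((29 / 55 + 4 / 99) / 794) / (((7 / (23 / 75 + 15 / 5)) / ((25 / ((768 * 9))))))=8711 / 7131136320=0.00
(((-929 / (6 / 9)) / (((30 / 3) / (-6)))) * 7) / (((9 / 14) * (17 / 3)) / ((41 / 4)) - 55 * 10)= -16797249 / 1577480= -10.65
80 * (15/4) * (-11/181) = -3300/181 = -18.23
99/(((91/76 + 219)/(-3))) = -22572/16735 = -1.35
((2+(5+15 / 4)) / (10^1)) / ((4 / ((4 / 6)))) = 43 / 240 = 0.18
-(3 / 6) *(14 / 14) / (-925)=0.00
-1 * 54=-54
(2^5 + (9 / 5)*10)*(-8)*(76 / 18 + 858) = -3104000 / 9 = -344888.89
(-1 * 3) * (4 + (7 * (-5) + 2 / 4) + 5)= 153 / 2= 76.50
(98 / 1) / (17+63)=49 / 40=1.22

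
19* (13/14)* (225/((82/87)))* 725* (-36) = -31548538125/287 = -109925219.95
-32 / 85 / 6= -16 / 255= -0.06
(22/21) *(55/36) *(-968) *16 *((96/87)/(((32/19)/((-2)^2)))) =-356069120/5481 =-64964.26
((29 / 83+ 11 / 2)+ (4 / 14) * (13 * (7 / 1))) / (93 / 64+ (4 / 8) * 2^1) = 169184 / 13031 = 12.98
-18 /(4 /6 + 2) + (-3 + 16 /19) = -677 /76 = -8.91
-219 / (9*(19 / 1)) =-73 / 57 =-1.28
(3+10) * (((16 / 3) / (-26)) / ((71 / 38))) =-304 / 213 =-1.43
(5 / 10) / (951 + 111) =1 / 2124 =0.00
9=9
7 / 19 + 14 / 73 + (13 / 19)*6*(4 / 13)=2529 / 1387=1.82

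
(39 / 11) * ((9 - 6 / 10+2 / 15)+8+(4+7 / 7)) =4199 / 55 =76.35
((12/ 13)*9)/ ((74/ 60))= 3240/ 481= 6.74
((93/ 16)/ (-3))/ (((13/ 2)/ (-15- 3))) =279/ 52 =5.37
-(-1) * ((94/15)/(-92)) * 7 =-329/690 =-0.48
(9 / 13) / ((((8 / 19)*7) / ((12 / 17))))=513 / 3094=0.17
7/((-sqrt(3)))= -7 * sqrt(3)/3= -4.04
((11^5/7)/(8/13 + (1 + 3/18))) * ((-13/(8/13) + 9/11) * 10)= -5101876065/1946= -2621724.60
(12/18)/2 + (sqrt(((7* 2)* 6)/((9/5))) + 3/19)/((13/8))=319/741 + 16* sqrt(105)/39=4.63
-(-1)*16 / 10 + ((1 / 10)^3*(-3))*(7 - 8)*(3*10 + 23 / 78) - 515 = -13346037 / 26000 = -513.31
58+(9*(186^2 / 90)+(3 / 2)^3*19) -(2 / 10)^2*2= 716329 / 200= 3581.64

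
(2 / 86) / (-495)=-1 / 21285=-0.00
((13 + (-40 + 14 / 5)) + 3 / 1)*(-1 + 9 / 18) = 53 / 5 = 10.60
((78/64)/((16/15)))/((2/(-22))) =-6435/512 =-12.57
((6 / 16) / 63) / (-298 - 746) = -1 / 175392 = -0.00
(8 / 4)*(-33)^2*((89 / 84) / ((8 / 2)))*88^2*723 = 22610506248 / 7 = 3230072321.14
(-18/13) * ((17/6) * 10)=-510/13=-39.23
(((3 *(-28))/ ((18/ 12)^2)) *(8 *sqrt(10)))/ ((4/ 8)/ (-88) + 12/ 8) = -157696 *sqrt(10)/ 789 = -632.04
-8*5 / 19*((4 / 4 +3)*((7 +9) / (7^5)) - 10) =6720240 / 319333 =21.04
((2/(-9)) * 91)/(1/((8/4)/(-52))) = 7/9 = 0.78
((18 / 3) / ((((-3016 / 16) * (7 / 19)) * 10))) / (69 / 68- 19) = 7752 / 16137485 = 0.00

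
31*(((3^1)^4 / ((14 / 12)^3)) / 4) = 135594 / 343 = 395.32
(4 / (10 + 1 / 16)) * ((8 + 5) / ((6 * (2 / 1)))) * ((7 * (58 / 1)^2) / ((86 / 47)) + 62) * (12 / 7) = 9546.41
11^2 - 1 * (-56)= 177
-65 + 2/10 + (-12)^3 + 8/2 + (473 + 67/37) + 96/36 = -727784/555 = -1311.32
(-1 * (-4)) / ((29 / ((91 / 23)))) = 364 / 667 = 0.55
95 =95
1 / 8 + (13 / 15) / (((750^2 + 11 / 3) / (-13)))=8436203 / 67500440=0.12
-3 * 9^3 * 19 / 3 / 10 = -13851 / 10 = -1385.10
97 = 97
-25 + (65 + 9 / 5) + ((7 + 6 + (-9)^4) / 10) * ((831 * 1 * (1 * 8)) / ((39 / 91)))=50988153 / 5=10197630.60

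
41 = 41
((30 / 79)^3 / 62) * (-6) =-81000 / 15284209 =-0.01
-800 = -800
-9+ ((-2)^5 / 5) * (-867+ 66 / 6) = 27347 / 5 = 5469.40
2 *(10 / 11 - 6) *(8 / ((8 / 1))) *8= -896 / 11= -81.45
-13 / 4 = -3.25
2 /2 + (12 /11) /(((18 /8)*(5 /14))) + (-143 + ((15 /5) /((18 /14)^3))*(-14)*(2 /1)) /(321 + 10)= 7990064 /4423815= 1.81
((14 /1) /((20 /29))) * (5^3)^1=5075 /2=2537.50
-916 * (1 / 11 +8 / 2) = -41220 / 11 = -3747.27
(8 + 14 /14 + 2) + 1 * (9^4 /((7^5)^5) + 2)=17433892055631543717052 /1341068619663964900807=13.00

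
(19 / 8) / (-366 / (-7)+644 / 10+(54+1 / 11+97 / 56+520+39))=7315 / 2253047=0.00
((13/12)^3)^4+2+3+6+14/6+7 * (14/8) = 251401654923697/8916100448256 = 28.20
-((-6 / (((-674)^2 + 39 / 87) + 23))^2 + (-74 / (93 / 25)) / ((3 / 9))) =80277188055948761 / 1345185313373884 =59.68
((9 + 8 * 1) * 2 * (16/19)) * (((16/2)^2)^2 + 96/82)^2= 480632818.66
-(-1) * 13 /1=13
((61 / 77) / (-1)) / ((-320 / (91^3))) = 6566833 / 3520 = 1865.58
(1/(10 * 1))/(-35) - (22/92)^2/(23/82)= -440171/2129225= -0.21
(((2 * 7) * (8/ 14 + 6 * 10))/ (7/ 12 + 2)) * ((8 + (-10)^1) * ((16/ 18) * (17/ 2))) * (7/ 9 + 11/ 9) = -922624/ 93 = -9920.69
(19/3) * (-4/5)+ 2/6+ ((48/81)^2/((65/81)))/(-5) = -14101/2925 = -4.82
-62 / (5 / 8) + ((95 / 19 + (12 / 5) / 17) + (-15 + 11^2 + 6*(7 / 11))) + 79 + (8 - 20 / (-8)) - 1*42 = 23659 / 374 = 63.26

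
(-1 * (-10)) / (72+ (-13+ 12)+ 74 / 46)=0.14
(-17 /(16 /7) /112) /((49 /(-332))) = 1411 /3136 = 0.45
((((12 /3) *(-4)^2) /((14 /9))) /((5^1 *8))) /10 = 18 /175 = 0.10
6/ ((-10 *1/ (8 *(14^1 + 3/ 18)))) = -68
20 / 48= 5 / 12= 0.42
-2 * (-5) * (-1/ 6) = -5/ 3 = -1.67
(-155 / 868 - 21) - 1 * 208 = -6417 / 28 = -229.18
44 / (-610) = -22 / 305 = -0.07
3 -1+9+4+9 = 24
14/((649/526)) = 7364/649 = 11.35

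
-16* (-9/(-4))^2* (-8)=648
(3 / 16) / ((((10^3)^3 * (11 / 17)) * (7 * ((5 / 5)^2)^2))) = 51 / 1232000000000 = 0.00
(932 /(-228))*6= -466 /19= -24.53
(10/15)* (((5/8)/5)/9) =1/108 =0.01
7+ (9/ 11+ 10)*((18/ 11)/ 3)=1561/ 121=12.90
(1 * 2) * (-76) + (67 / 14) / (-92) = -195843 / 1288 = -152.05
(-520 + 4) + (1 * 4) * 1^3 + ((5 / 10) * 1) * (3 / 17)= -17405 / 34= -511.91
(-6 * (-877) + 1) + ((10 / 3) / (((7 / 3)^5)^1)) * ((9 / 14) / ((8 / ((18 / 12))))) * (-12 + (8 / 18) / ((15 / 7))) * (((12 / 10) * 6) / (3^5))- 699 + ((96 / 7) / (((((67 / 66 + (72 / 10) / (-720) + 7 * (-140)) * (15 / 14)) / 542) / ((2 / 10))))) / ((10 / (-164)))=8717745744471326 / 1900433121335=4587.24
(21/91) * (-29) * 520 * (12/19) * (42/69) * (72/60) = -701568/437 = -1605.42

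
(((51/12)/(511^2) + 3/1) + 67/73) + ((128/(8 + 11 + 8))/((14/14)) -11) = -2.34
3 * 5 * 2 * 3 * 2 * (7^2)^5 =50845544820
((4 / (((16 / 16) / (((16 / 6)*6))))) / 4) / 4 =4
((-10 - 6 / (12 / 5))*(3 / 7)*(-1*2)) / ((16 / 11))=825 / 112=7.37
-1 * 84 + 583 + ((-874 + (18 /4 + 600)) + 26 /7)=3265 /14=233.21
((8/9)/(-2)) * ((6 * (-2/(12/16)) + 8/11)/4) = 56/33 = 1.70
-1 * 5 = -5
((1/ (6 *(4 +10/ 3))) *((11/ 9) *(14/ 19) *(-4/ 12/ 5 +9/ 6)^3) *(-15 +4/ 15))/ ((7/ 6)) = -17571047/ 23085000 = -0.76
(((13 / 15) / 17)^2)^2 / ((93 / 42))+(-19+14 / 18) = -2388491397646 / 131075769375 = -18.22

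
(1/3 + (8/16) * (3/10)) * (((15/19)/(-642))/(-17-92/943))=1189/34203192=0.00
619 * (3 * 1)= 1857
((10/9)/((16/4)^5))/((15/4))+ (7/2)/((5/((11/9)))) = 14789/17280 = 0.86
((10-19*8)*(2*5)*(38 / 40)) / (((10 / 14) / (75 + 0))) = -141645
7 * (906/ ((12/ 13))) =13741/ 2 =6870.50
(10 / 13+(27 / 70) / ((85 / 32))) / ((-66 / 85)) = -17683 / 15015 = -1.18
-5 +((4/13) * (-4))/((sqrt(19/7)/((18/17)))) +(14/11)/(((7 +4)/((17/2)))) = -486/121 - 288 * sqrt(133)/4199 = -4.81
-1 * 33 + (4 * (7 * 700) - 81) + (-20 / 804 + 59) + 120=3952660 / 201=19664.98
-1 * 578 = -578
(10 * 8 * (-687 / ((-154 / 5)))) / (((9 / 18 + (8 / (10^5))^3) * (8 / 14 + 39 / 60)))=1789062500000000000 / 612304687500627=2921.85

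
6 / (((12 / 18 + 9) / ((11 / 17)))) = 198 / 493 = 0.40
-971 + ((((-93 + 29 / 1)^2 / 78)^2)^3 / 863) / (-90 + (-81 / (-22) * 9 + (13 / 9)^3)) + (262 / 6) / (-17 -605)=-3035621762617057333468283 / 6713018005182302190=-452199.26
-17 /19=-0.89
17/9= 1.89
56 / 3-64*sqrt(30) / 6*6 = 56 / 3-64*sqrt(30) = -331.88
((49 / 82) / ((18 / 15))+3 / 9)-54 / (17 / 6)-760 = -6509095 / 8364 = -778.23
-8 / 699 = -0.01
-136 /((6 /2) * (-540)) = 34 /405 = 0.08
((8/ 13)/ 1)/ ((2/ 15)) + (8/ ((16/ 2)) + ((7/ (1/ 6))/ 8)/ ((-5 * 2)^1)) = 5.09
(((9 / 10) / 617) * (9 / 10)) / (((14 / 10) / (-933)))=-75573 / 86380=-0.87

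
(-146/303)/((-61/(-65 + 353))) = 14016/6161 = 2.27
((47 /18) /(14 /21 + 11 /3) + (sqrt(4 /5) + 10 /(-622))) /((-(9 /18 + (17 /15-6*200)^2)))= -180*sqrt(5) /646776803-1067025 /2614918614529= -0.00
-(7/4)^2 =-49/16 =-3.06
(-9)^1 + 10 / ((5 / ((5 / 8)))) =-31 / 4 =-7.75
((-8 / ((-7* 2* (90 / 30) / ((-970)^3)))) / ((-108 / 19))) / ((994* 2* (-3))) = -4335196750 / 845397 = -5128.00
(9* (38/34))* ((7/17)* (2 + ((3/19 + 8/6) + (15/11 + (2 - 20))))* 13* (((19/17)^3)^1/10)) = -7716601347/78092135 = -98.81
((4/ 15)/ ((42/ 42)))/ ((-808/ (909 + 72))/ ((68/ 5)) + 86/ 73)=405807/ 1700615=0.24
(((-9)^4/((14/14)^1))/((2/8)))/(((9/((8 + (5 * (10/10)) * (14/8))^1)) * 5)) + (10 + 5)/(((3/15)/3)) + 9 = 50013/5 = 10002.60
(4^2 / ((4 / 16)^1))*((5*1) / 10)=32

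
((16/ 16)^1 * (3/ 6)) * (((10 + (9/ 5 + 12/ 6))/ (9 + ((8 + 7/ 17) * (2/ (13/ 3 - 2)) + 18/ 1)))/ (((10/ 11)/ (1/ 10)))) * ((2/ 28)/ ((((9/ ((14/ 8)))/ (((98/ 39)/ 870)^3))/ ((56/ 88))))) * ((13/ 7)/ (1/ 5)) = 14000231/ 319104363871800000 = 0.00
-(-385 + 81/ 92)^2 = -1248844921/ 8464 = -147547.84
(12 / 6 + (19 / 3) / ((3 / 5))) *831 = 31301 / 3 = 10433.67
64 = 64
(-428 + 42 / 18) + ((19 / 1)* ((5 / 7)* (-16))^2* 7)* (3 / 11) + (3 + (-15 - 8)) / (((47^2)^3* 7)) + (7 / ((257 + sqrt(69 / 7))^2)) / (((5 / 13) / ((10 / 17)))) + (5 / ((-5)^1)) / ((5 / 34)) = 48679925930404575611383322507 / 11307250080351477958879635 - 163709* sqrt(483) / 908213317073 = 4305.20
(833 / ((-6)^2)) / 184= 833 / 6624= 0.13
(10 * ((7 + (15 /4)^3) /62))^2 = 365383225 /3936256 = 92.83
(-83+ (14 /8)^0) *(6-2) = -328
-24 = -24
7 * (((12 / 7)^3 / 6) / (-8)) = -0.73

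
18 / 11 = 1.64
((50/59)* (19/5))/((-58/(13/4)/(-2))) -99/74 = -61847/63307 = -0.98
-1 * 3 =-3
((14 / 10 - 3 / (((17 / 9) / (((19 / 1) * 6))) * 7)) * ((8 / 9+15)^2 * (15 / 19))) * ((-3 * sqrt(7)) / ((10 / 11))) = 3274437023 * sqrt(7) / 203490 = 42573.82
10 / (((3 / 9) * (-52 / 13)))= -15 / 2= -7.50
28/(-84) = -1/3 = -0.33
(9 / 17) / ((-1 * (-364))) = 9 / 6188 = 0.00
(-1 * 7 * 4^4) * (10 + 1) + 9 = -19703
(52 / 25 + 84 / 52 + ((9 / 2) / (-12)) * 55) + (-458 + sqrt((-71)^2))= -1050217 / 2600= -403.93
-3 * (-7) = 21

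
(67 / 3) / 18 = 67 / 54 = 1.24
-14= -14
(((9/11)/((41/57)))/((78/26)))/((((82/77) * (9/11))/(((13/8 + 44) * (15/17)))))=8009925/457232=17.52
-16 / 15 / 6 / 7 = -8 / 315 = -0.03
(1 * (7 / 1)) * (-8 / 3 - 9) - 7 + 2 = -260 / 3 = -86.67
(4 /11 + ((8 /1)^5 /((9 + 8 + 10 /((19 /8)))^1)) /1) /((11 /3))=20550372 /48763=421.43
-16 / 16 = -1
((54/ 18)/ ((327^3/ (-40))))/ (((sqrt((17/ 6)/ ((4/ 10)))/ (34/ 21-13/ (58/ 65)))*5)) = 126184*sqrt(255)/ 603334585665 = 0.00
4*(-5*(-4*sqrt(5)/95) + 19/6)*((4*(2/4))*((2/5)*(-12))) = -608/5 - 768*sqrt(5)/95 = -139.68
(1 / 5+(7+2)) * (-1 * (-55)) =506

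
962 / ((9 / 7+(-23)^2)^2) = 23569 / 6889472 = 0.00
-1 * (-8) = 8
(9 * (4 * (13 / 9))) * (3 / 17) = 156 / 17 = 9.18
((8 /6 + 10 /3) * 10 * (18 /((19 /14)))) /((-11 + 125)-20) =6.58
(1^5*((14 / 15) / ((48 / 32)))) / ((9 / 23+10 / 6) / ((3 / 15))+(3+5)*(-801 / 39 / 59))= 0.08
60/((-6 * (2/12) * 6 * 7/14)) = -20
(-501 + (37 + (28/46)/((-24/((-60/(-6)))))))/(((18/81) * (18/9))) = -192201/184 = -1044.57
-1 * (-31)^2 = -961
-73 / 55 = -1.33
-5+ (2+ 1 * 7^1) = 4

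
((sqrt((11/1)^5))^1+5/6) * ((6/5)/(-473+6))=-1.03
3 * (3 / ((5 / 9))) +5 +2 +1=121 / 5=24.20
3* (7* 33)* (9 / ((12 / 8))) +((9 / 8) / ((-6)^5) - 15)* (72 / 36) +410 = 15683327 / 3456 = 4538.00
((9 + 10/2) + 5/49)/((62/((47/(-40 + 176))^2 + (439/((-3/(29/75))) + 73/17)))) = -150019659341/12642940800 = -11.87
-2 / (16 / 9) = -9 / 8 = -1.12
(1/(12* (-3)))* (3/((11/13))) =-13/132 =-0.10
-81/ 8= -10.12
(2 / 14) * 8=8 / 7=1.14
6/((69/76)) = 6.61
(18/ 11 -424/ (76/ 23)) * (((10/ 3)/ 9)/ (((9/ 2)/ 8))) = -4236160/ 50787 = -83.41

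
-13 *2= -26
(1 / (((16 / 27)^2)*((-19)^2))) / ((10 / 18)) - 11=-5076319 / 462080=-10.99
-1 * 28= -28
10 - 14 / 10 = 43 / 5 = 8.60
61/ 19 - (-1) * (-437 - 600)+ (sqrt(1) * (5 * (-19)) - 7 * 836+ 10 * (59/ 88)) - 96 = -5910591/ 836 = -7070.08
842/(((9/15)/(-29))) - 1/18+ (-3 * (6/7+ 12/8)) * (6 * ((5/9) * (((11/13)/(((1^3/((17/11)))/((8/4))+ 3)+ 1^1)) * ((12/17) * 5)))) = -3267707119/80262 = -40713.00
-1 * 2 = -2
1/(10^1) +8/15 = 19/30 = 0.63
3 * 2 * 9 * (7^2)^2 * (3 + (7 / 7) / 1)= 518616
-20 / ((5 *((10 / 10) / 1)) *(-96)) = 1 / 24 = 0.04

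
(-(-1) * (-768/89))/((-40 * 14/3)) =0.05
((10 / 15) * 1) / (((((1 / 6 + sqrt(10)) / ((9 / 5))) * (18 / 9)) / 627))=-11286 / 1795 + 67716 * sqrt(10) / 1795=113.01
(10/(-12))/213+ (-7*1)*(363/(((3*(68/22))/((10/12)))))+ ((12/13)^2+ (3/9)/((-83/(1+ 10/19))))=-2634752091883/11580522876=-227.52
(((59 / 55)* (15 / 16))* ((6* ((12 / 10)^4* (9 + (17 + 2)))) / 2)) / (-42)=-28674 / 6875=-4.17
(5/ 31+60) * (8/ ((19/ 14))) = 208880/ 589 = 354.63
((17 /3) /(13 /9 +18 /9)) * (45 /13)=5.69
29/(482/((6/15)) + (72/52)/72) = 1508/62661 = 0.02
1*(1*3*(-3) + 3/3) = -8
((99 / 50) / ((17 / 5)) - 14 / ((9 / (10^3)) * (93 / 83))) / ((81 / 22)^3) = -1051261797388 / 37809369945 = -27.80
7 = 7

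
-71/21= -3.38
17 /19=0.89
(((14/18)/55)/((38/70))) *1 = 49/1881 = 0.03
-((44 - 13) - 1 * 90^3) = 728969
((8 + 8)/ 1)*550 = 8800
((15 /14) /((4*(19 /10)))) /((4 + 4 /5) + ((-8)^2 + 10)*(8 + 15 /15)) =125 /594776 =0.00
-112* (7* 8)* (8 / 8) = -6272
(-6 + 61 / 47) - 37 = -1960 / 47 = -41.70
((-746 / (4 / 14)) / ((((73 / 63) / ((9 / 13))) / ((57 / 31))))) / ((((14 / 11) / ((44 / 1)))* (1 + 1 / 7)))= -86768.53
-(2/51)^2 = -0.00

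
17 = 17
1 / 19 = 0.05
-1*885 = -885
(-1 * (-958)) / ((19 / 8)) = 7664 / 19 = 403.37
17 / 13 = 1.31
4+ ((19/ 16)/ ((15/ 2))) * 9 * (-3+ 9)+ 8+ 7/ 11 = 4661/ 220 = 21.19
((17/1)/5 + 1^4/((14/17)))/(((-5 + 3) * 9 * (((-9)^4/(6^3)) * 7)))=-646/535815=-0.00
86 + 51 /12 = 90.25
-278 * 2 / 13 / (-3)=556 / 39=14.26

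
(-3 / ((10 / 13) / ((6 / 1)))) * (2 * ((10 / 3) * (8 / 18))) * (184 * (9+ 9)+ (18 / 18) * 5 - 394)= -607984 / 3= -202661.33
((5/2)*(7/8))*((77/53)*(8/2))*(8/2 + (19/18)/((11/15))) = 87955/1272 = 69.15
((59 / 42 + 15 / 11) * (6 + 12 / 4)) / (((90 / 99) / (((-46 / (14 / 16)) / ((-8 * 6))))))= 29417 / 980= 30.02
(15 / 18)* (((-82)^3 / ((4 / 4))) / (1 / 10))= -13784200 / 3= -4594733.33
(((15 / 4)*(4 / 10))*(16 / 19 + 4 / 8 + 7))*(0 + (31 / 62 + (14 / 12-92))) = -85907 / 76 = -1130.36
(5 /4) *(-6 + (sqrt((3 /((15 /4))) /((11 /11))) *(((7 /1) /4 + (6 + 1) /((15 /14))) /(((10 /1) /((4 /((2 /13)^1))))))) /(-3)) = -6461 *sqrt(5) /1800 - 15 /2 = -15.53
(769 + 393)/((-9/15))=-5810/3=-1936.67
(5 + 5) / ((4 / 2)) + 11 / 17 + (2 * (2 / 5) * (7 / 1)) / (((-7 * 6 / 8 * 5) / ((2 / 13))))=93056 / 16575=5.61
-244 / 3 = -81.33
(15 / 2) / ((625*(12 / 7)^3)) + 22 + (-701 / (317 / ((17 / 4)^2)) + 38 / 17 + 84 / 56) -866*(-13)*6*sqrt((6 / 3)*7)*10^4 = -11023268573 / 776016000 + 675480000*sqrt(14) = 2527414717.41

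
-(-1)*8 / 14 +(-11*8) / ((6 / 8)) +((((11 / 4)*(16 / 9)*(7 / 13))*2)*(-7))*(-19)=477868 / 819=583.48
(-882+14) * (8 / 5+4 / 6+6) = -107632 / 15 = -7175.47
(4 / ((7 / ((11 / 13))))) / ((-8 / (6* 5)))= -165 / 91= -1.81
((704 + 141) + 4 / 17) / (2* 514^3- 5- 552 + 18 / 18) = 14369 / 4617079844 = 0.00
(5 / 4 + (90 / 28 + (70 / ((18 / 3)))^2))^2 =1254930625 / 63504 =19761.44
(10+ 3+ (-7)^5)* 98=-1645812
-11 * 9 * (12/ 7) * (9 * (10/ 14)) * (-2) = 2182.04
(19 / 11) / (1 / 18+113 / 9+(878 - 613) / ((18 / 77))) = 171 / 113476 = 0.00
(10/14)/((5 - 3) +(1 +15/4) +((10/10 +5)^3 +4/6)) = 60/18767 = 0.00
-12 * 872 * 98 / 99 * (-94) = 32131456 / 33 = 973680.48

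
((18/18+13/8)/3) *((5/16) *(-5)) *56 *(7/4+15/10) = -15925/64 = -248.83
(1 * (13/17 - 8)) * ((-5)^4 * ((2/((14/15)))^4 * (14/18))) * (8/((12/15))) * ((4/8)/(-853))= 2162109375/4973843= 434.70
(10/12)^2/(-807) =-25/29052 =-0.00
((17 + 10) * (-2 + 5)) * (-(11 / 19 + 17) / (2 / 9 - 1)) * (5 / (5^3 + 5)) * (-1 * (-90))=10956870 / 1729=6337.11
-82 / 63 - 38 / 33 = -1700 / 693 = -2.45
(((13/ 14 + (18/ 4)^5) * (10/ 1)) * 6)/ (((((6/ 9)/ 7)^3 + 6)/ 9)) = 73862276355/ 444592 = 166134.96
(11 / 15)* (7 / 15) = 77 / 225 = 0.34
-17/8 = -2.12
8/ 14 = 4/ 7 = 0.57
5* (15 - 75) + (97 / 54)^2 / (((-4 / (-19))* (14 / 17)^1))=-45949693 / 163296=-281.39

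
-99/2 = -49.50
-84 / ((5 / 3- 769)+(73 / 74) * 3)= 18648 / 169691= 0.11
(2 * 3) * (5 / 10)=3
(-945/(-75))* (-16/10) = -504/25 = -20.16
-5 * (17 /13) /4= -85 /52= -1.63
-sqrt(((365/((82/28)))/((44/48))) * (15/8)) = -15 * sqrt(230461)/451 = -15.97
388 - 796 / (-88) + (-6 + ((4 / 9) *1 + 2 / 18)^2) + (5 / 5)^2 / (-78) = 4532906 / 11583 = 391.34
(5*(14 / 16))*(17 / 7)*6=255 / 4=63.75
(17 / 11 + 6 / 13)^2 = 82369 / 20449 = 4.03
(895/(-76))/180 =-0.07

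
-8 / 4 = -2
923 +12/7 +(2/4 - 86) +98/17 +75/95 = 3824565/4522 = 845.77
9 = 9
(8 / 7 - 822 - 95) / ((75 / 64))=-781.53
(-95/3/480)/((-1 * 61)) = 19/17568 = 0.00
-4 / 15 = -0.27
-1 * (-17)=17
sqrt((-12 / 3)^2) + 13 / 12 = 61 / 12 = 5.08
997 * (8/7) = 7976/7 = 1139.43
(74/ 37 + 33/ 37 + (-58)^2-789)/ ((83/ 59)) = 5627538/ 3071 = 1832.48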